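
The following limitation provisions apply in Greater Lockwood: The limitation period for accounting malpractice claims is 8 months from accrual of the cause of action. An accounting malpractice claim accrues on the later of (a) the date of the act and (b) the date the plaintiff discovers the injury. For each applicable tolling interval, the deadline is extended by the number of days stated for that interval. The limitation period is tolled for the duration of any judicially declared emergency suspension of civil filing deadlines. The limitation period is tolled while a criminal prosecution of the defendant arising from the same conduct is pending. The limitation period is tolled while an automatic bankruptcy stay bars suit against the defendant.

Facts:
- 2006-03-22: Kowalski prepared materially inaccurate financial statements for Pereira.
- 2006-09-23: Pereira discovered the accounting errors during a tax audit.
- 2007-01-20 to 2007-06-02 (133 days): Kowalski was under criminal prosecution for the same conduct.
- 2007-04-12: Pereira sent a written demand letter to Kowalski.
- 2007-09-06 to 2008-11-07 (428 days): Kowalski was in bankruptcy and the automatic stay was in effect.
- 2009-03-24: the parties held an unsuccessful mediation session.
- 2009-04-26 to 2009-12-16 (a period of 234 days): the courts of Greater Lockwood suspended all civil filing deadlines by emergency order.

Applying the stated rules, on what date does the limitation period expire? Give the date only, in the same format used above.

Taking the later of the act (2006-03-22) and discovery (2006-09-23), the claim accrued on 2006-09-23.
8 months from 2006-09-23 is 2007-05-23.
The period was tolled for 133 days by the pending criminal prosecution (2007-01-20 to 2007-06-02), pushing the deadline to 2007-10-03.
The period was tolled for 428 days by the automatic bankruptcy stay (2007-09-06 to 2008-11-07), pushing the deadline to 2008-12-04.
By the time the emergency suspension of filing deadlines began on 2009-04-26, the limitation period had already expired on 2008-12-04; that interval cannot revive it.
Nothing else in the chronology tolls or restarts the period.

2008-12-04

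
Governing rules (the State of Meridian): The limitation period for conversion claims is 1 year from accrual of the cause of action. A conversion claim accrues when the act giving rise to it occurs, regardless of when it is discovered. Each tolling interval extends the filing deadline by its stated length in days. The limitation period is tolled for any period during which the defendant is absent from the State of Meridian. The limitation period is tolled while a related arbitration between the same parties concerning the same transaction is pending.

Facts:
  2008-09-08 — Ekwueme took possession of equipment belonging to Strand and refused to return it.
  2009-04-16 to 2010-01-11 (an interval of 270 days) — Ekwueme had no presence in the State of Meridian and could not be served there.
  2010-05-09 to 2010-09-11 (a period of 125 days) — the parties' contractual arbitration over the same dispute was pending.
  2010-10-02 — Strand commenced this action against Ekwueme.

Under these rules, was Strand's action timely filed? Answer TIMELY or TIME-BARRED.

The limitation period began to run on 2008-09-08.
The untolled deadline — 1 year after 2008-09-08 — is 2009-09-08.
Because the defendant's absence from the jurisdiction ran from 2009-04-16 to 2010-01-11, the deadline is extended by 270 days to 2010-06-05.
Because the pending related arbitration ran from 2010-05-09 to 2010-09-11, the deadline is extended by 125 days to 2010-10-08.
Filing on 2010-10-02 beat the 2010-10-08 deadline — the action is timely.

TIMELY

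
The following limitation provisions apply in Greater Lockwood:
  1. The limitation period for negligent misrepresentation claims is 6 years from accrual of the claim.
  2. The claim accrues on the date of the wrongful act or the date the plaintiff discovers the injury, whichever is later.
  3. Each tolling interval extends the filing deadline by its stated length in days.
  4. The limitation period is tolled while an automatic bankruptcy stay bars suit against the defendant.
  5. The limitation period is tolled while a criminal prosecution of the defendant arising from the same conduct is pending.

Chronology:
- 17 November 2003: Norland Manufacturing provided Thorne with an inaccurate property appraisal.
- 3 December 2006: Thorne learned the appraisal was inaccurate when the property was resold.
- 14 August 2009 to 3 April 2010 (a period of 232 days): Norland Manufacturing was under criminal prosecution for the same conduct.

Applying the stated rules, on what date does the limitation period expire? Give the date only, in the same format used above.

23 July 2013

Because discovery on 3 December 2006 post-dates the 17 November 2003 act, accrual under the later-of rule falls on 3 December 2006.
6 years from 3 December 2006 is 3 December 2012.
Because the pending criminal prosecution ran from 14 August 2009 to 3 April 2010, the deadline is extended by 232 days to 23 July 2013.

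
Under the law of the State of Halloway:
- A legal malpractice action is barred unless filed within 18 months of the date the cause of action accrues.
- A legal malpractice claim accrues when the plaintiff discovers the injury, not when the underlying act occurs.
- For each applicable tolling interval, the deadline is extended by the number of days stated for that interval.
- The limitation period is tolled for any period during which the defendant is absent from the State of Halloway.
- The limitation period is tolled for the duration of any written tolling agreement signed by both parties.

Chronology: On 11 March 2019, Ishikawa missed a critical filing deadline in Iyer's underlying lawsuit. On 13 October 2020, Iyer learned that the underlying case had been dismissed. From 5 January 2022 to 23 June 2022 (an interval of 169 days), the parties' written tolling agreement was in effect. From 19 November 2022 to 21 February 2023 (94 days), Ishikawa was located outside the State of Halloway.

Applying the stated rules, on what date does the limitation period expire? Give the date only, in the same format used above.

Under the discovery rule, the claim accrued on 13 October 2020, when Iyer discovered the injury — not on the 11 March 2019 date of the underlying act.
The untolled deadline — 18 months after 13 October 2020 — is 13 April 2022.
The written tolling agreement from 5 January 2022 to 23 June 2022 tolled the period for 169 days, extending the deadline to 29 September 2022.
The defendant's absence from the jurisdiction starting 19 November 2022 came too late — the period had run on 29 September 2022 — and so does not extend the deadline.

29 September 2022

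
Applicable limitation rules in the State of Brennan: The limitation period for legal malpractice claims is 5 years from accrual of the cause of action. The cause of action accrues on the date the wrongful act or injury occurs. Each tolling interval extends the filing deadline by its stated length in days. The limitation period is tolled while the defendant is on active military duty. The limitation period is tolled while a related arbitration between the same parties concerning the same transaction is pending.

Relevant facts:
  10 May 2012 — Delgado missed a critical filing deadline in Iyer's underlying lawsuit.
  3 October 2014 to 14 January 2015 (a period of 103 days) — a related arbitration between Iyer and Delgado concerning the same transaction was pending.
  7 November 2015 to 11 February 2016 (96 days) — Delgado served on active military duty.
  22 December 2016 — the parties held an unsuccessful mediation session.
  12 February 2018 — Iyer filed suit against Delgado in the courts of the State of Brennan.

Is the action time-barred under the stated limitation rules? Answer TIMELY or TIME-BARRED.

The cause of action accrued on 10 May 2012, the date of the act.
5 years from 10 May 2012 is 10 May 2017.
Because the pending related arbitration ran from 3 October 2014 to 14 January 2015, the deadline is extended by 103 days to 21 August 2017.
The defendant's active military service from 7 November 2015 to 11 February 2016 tolled the period for 96 days, extending the deadline to 25 November 2017.
Nothing else in the chronology tolls or restarts the period.
Iyer filed on 12 February 2018, after the 25 November 2017 deadline, so the action is time-barred.

TIME-BARRED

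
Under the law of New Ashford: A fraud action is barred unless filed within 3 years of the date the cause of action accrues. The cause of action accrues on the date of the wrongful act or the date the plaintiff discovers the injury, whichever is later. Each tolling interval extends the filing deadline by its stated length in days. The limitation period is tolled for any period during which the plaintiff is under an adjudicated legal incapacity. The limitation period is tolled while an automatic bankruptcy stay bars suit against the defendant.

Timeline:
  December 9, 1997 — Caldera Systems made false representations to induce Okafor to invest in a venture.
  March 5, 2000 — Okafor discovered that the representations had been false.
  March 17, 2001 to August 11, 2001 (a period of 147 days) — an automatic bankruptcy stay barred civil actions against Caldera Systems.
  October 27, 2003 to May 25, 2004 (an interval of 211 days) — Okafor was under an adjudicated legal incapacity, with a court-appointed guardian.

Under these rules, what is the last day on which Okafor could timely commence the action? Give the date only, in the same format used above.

Because discovery on March 5, 2000 post-dates the December 9, 1997 act, accrual under the later-of rule falls on March 5, 2000.
The untolled deadline — 3 years after March 5, 2000 — is March 5, 2003.
The automatic bankruptcy stay from March 17, 2001 to August 11, 2001 tolled the period for 147 days, extending the deadline to July 30, 2003.
The plaintiff's legal incapacity from October 27, 2003 to May 25, 2004 began after the period had already run on July 30, 2003, so it has no tolling effect.

July 30, 2003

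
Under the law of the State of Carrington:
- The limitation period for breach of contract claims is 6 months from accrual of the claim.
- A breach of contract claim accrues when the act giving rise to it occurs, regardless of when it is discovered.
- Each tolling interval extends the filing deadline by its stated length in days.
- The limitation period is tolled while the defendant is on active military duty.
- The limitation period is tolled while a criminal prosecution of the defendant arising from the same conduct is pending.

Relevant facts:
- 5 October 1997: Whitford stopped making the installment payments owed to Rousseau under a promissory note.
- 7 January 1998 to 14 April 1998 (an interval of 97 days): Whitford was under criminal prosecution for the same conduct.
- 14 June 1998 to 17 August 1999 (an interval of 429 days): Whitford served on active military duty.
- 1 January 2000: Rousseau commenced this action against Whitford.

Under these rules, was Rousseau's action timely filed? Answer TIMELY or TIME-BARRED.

TIME-BARRED

The claim accrued on 5 October 1997, the date of the act.
6 months from 5 October 1997 is 5 April 1998.
Because the pending criminal prosecution ran from 7 January 1998 to 14 April 1998, the deadline is extended by 97 days to 11 July 1998.
Because the defendant's active military service ran from 14 June 1998 to 17 August 1999, the deadline is extended by 429 days to 13 September 1999.
The 1 January 2000 filing falls after the 13 September 1999 deadline; the claim is time-barred.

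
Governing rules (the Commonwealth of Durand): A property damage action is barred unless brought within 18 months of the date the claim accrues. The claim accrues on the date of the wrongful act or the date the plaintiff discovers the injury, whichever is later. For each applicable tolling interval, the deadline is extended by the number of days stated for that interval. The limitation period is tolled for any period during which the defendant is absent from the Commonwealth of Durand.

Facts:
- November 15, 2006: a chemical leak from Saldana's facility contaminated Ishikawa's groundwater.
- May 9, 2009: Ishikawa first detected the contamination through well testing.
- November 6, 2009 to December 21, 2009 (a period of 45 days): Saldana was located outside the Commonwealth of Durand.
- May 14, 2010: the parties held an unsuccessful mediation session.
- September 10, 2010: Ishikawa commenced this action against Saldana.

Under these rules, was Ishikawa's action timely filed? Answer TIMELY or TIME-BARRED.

TIMELY

Because discovery on May 9, 2009 post-dates the November 15, 2006 act, accrual under the later-of rule falls on May 9, 2009.
Adding the 18 months base period to May 9, 2009 gives a deadline of November 9, 2010, before any tolling.
The defendant's absence from the jurisdiction from November 6, 2009 to December 21, 2009 tolled the period for 45 days, extending the deadline to December 24, 2010.
None of the other events listed affects the running of the period under the stated rules.
Filing on September 10, 2010 beat the December 24, 2010 deadline — the action is timely.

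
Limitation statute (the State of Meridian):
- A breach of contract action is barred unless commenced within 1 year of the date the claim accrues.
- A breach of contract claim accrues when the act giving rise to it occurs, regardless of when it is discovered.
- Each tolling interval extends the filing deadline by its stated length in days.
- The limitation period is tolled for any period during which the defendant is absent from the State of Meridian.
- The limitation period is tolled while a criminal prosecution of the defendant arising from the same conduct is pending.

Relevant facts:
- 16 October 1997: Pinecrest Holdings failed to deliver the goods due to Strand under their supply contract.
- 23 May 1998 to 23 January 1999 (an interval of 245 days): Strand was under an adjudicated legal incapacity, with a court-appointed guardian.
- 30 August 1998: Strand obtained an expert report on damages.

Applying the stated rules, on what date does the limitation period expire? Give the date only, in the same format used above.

16 October 1998

The limitation period began to run on 16 October 1997.
The untolled deadline — 1 year after 16 October 1997 — is 16 October 1998.
Although the plaintiff's incapacity ran from 23 May 1998 to 23 January 1999, the stated rules do not make that a tolling event, so it is disregarded.
None of the other events listed affects the running of the period under the stated rules.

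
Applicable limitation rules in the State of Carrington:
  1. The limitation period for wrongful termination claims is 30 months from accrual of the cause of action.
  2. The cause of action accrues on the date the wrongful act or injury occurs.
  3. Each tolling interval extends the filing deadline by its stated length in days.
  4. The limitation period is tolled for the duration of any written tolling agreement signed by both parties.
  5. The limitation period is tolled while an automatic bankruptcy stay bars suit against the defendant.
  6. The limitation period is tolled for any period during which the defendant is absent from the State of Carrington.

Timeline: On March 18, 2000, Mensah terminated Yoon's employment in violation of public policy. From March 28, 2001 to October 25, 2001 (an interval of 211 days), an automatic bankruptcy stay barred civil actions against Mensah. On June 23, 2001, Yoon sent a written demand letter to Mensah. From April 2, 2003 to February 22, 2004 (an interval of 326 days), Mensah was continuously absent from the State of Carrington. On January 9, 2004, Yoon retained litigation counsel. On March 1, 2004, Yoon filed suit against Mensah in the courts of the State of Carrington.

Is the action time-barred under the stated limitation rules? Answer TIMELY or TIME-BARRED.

TIMELY

The limitation period began to run on March 18, 2000.
30 months from March 18, 2000 is September 18, 2002.
Because the automatic bankruptcy stay ran from March 28, 2001 to October 25, 2001, the deadline is extended by 211 days to April 17, 2003.
The defendant's absence from the jurisdiction from April 2, 2003 to February 22, 2004 tolled the period for 326 days, extending the deadline to March 8, 2004.
None of the other events listed affects the running of the period under the stated rules.
The March 1, 2004 filing precedes the March 8, 2004 deadline; the claim is timely.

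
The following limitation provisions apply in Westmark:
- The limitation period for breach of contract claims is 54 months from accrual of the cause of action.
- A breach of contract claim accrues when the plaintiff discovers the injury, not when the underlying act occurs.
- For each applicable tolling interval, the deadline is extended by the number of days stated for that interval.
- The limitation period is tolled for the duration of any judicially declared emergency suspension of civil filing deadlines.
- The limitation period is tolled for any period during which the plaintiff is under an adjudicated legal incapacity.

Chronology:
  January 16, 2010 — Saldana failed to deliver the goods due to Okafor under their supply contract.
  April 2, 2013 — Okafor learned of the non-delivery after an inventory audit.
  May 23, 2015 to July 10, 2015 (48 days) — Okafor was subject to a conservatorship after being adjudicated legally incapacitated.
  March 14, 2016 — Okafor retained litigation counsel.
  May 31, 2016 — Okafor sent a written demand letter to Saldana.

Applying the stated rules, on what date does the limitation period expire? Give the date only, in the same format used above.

November 19, 2017

Under the discovery rule, the claim accrued on April 2, 2013, when Okafor discovered the injury — not on the January 16, 2010 date of the underlying act.
54 months from April 2, 2013 is October 2, 2017.
Because the plaintiff's legal incapacity ran from May 23, 2015 to July 10, 2015, the deadline is extended by 48 days to November 19, 2017.
None of the other events listed affects the running of the period under the stated rules.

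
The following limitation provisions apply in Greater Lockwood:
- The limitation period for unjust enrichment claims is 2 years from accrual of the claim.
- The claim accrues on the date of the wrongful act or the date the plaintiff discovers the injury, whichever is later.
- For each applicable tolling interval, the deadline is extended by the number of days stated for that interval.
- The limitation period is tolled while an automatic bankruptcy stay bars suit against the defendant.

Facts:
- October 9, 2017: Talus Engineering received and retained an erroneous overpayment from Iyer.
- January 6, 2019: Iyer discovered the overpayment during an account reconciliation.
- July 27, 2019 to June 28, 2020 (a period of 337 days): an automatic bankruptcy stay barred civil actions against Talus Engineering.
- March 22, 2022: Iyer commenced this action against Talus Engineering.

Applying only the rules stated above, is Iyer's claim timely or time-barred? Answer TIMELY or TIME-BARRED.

TIME-BARRED

Because discovery on January 6, 2019 post-dates the October 9, 2017 act, accrual under the later-of rule falls on January 6, 2019.
Adding the 2 years base period to January 6, 2019 gives a deadline of January 6, 2021, before any tolling.
Because the automatic bankruptcy stay ran from July 27, 2019 to June 28, 2020, the deadline is extended by 337 days to December 9, 2021.
The March 22, 2022 filing falls after the December 9, 2021 deadline; the claim is time-barred.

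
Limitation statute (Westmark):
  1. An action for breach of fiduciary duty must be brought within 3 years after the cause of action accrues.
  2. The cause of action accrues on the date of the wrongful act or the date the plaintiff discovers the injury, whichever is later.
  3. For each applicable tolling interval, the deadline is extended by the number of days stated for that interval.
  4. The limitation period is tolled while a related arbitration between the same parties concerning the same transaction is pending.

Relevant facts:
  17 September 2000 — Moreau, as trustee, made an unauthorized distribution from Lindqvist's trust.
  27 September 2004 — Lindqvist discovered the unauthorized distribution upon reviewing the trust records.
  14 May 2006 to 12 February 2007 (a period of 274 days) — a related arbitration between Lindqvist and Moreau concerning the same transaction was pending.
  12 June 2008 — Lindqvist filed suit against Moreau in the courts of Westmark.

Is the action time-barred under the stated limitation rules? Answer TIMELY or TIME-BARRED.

TIMELY

The claim accrued on 27 September 2004 — the later of the 17 September 2000 act and the 27 September 2004 discovery.
3 years from 27 September 2004 is 27 September 2007.
Because the pending related arbitration ran from 14 May 2006 to 12 February 2007, the deadline is extended by 274 days to 27 June 2008.
The 12 June 2008 filing precedes the 27 June 2008 deadline; the claim is timely.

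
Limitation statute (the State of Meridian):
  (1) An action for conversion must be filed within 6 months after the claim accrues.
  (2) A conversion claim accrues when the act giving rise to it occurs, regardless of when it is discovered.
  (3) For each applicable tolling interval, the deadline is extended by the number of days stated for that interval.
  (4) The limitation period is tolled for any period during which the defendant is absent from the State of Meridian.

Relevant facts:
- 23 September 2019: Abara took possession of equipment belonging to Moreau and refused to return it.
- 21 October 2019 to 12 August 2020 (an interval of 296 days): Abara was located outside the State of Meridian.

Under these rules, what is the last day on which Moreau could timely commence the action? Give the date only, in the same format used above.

The limitation period began to run on 23 September 2019.
Adding the 6 months base period to 23 September 2019 gives a deadline of 23 March 2020, before any tolling.
Because the defendant's absence from the jurisdiction ran from 21 October 2019 to 12 August 2020, the deadline is extended by 296 days to 13 January 2021.

13 January 2021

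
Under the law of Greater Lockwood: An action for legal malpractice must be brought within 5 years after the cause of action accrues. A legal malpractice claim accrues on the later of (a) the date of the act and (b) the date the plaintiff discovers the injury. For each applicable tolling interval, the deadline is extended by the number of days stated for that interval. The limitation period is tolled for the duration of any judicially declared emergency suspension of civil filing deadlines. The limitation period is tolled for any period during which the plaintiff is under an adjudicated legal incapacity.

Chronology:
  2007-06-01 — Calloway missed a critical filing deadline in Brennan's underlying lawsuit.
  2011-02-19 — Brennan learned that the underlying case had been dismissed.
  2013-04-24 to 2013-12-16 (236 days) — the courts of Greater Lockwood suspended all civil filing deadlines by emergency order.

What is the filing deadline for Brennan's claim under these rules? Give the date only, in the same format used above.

2016-10-12

The claim accrued on 2011-02-19 — the later of the 2007-06-01 act and the 2011-02-19 discovery.
5 years from 2011-02-19 is 2016-02-19.
The period was tolled for 236 days by the emergency suspension of filing deadlines (2013-04-24 to 2013-12-16), pushing the deadline to 2016-10-12.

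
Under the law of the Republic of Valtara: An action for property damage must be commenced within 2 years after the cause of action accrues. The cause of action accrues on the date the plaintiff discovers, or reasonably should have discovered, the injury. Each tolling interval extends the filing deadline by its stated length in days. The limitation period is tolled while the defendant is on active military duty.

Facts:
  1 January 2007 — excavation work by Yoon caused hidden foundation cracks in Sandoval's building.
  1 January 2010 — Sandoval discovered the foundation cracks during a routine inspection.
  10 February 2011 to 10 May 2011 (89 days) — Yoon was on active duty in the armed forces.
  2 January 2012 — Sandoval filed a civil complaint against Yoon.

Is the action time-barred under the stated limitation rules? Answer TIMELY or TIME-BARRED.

TIMELY

The claim did not accrue until Sandoval discovered the injury on 1 January 2010; the 1 January 2007 act date does not start the clock under the stated rule.
The untolled deadline — 2 years after 1 January 2010 — is 1 January 2012.
Because the defendant's active military service ran from 10 February 2011 to 10 May 2011, the deadline is extended by 89 days to 30 March 2012.
Sandoval filed on 2 January 2012, before the 30 March 2012 deadline, so the action is timely.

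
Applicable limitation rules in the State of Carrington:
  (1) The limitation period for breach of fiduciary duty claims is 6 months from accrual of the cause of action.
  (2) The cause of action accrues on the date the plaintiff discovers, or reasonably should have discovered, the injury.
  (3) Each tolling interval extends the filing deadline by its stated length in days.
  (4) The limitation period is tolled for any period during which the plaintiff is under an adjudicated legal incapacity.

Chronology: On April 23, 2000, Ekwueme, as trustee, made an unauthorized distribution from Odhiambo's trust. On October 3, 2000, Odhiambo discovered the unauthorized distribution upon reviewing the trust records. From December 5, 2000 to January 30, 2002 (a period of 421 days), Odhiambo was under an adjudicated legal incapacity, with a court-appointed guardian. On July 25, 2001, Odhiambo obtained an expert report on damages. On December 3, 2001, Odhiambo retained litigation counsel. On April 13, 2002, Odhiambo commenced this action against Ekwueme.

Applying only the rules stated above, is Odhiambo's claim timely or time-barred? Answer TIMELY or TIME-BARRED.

TIMELY

Accrual is tied to discovery, so the period began on October 3, 2000 rather than on April 23, 2000 when the act occurred.
6 months from October 3, 2000 is April 3, 2001.
The plaintiff's legal incapacity from December 5, 2000 to January 30, 2002 tolled the period for 421 days, extending the deadline to May 29, 2002.
The other events in the timeline have no effect on the limitation period under the stated rules.
Odhiambo filed on April 13, 2002, before the May 29, 2002 deadline, so the action is timely.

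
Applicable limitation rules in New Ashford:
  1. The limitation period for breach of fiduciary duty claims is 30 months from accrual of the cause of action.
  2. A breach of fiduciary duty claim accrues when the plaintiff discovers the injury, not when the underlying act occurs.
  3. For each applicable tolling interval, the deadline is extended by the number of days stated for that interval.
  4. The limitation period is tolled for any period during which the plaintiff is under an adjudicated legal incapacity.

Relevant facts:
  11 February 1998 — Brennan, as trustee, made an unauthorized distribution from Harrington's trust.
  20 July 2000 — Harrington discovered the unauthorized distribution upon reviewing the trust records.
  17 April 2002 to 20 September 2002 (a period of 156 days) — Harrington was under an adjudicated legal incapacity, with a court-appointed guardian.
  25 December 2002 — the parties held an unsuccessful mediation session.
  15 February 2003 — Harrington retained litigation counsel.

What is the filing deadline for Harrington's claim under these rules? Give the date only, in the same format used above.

25 June 2003

Under the discovery rule, the claim accrued on 20 July 2000, when Harrington discovered the injury — not on the 11 February 1998 date of the underlying act.
The untolled deadline — 30 months after 20 July 2000 — is 20 January 2003.
Because the plaintiff's legal incapacity ran from 17 April 2002 to 20 September 2002, the deadline is extended by 156 days to 25 June 2003.
Nothing else in the chronology tolls or restarts the period.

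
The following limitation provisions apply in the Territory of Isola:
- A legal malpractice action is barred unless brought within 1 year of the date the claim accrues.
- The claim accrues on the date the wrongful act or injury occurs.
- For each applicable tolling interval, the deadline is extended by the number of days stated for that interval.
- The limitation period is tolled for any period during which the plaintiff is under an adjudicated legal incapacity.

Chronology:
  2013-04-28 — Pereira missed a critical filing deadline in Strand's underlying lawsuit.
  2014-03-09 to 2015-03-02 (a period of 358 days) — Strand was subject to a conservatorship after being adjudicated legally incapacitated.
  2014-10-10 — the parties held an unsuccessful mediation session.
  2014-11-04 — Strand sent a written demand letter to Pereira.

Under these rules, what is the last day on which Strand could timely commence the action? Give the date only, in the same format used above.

The claim accrued on 2013-04-28, the date of the act.
The untolled deadline — 1 year after 2013-04-28 — is 2014-04-28.
The plaintiff's legal incapacity from 2014-03-09 to 2015-03-02 tolled the period for 358 days, extending the deadline to 2015-04-21.
None of the other events listed affects the running of the period under the stated rules.

2015-04-21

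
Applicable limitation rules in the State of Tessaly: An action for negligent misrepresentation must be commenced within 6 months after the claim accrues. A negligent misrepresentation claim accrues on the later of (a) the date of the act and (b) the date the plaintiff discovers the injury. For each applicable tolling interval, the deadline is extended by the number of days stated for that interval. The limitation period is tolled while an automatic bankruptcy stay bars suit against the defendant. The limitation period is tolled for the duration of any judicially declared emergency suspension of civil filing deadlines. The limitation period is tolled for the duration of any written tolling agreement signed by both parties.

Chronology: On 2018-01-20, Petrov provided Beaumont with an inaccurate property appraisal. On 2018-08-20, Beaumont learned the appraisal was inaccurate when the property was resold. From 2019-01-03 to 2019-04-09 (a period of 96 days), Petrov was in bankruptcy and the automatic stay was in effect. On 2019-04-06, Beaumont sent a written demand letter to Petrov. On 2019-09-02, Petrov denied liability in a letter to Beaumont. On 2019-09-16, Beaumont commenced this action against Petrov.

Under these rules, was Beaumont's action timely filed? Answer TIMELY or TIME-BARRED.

Taking the later of the act (2018-01-20) and discovery (2018-08-20), the claim accrued on 2018-08-20.
The untolled deadline — 6 months after 2018-08-20 — is 2019-02-20.
The period was tolled for 96 days by the automatic bankruptcy stay (2019-01-03 to 2019-04-09), pushing the deadline to 2019-05-27.
The other events in the timeline have no effect on the limitation period under the stated rules.
Beaumont filed on 2019-09-16, after the 2019-05-27 deadline, so the action is time-barred.

TIME-BARRED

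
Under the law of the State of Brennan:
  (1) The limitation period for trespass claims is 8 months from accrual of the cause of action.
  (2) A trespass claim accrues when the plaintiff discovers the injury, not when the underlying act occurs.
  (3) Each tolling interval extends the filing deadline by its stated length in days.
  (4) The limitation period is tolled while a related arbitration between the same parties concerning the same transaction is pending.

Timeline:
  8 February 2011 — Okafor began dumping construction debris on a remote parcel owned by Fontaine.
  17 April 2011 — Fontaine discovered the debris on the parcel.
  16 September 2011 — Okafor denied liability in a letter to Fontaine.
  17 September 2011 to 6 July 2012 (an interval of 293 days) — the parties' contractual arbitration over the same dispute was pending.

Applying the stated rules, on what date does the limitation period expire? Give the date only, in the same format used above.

Accrual is tied to discovery, so the period began on 17 April 2011 rather than on 8 February 2011 when the act occurred.
Adding the 8 months base period to 17 April 2011 gives a deadline of 17 December 2011, before any tolling.
The period was tolled for 293 days by the pending related arbitration (17 September 2011 to 6 July 2012), pushing the deadline to 5 October 2012.
Nothing else in the chronology tolls or restarts the period.

5 October 2012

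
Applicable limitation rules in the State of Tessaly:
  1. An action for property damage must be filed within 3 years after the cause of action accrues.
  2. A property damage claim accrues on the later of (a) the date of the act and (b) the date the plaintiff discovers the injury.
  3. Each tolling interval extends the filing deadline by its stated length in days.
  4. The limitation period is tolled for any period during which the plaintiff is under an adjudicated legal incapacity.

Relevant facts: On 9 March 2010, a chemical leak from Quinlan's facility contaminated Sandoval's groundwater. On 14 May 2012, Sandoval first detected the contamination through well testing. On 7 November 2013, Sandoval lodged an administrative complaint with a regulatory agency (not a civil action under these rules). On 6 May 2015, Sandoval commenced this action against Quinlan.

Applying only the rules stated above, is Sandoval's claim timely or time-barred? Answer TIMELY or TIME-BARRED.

TIMELY

The claim accrued on 14 May 2012 — the later of the 9 March 2010 act and the 14 May 2012 discovery.
Adding the 3 years base period to 14 May 2012 gives a deadline of 14 May 2015, before any tolling.
Nothing else in the chronology tolls or restarts the period.
Sandoval filed on 6 May 2015, before the 14 May 2015 deadline, so the action is timely.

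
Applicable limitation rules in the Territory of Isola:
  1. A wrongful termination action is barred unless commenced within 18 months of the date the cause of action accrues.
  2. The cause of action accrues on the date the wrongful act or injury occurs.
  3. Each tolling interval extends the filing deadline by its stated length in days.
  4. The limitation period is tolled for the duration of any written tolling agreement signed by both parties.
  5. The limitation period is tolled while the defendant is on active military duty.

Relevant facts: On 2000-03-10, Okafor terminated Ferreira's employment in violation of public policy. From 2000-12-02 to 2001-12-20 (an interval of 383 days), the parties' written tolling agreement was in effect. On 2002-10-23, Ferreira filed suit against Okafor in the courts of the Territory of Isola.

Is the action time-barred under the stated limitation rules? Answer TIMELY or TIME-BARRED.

The claim accrued on 2000-03-10, when the wrongful act occurred.
18 months from 2000-03-10 is 2001-09-10.
Because the written tolling agreement ran from 2000-12-02 to 2001-12-20, the deadline is extended by 383 days to 2002-09-28.
Filing on 2002-10-23 missed the 2002-09-28 deadline — the action is time-barred.

TIME-BARRED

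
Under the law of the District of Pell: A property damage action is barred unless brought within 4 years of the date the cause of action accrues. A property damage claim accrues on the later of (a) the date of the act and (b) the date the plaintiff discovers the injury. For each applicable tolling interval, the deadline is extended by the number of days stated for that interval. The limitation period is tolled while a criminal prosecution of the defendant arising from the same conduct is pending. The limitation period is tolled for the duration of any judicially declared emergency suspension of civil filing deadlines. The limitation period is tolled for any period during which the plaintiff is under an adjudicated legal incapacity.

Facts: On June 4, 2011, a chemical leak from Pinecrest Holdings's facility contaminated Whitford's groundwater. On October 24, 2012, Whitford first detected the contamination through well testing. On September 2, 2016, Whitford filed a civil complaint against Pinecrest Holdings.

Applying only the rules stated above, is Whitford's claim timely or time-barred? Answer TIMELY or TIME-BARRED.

TIMELY

The claim accrued on October 24, 2012 — the later of the June 4, 2011 act and the October 24, 2012 discovery.
4 years from October 24, 2012 is October 24, 2016.
Whitford filed on September 2, 2016, before the October 24, 2016 deadline, so the action is timely.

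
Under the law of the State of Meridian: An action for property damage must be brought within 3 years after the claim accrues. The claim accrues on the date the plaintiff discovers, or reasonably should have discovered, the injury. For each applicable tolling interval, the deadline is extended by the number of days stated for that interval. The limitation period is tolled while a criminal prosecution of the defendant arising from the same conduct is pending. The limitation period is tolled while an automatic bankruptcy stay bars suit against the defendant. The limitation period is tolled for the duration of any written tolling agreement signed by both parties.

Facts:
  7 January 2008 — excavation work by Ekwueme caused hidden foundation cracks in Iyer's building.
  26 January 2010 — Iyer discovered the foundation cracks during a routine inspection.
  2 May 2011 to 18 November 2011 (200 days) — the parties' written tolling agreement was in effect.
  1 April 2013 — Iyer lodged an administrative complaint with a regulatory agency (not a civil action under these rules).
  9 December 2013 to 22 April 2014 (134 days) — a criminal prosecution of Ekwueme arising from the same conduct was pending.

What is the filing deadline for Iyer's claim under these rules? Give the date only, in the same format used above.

14 August 2013

The claim did not accrue until Iyer discovered the injury on 26 January 2010; the 7 January 2008 act date does not start the clock under the stated rule.
Adding the 3 years base period to 26 January 2010 gives a deadline of 26 January 2013, before any tolling.
The period was tolled for 200 days by the written tolling agreement (2 May 2011 to 18 November 2011), pushing the deadline to 14 August 2013.
By the time the pending criminal prosecution began on 9 December 2013, the limitation period had already expired on 14 August 2013; that interval cannot revive it.
Nothing else in the chronology tolls or restarts the period.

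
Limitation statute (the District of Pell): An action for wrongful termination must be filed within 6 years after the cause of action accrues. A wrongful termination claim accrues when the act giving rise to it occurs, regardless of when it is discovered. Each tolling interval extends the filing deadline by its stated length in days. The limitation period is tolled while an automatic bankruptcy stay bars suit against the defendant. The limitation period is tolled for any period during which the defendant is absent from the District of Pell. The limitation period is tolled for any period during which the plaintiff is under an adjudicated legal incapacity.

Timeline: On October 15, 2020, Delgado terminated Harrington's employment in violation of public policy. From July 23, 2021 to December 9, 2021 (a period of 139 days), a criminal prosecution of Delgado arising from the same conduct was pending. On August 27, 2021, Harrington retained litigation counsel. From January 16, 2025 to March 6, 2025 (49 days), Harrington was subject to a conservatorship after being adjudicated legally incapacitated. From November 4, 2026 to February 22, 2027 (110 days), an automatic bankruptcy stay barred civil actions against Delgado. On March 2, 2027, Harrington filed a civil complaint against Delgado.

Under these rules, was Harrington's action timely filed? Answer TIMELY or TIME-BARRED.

The cause of action accrued on October 15, 2020, the date of the act.
6 years from October 15, 2020 is October 15, 2026.
Because the plaintiff's legal incapacity ran from January 16, 2025 to March 6, 2025, the deadline is extended by 49 days to December 3, 2026.
Because the automatic bankruptcy stay ran from November 4, 2026 to February 22, 2027, the deadline is extended by 110 days to March 23, 2027.
Although a criminal prosecution ran from July 23, 2021 to December 9, 2021, the stated rules do not make that a tolling event, so it is disregarded.
None of the other events listed affects the running of the period under the stated rules.
The March 2, 2027 filing precedes the March 23, 2027 deadline; the claim is timely.

TIMELY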